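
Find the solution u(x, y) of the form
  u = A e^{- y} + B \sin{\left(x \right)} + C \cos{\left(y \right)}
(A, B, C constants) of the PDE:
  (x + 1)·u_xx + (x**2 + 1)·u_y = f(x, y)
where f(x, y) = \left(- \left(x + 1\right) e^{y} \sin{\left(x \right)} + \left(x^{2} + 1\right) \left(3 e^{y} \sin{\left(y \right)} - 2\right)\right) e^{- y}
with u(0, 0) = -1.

Substitute the ansatz u = A e^{- y} + B \sin{\left(x \right)} + C \cos{\left(y \right)} into the left-hand side.
Derivatives of the ansatz:
  u_xx = - B \sin{\left(x \right)}
  u_y = - A e^{- y} - C \sin{\left(y \right)}
Term by term:
  (x + 1)·u_xx = - B x \sin{\left(x \right)} - B \sin{\left(x \right)}
  (x**2 + 1)·u_y = - A x^{2} e^{- y} - A e^{- y} - C x^{2} \sin{\left(y \right)} - C \sin{\left(y \right)}
So the left-hand side equals
  - A x^{2} e^{- y} - A e^{- y} - B x \sin{\left(x \right)} - B \sin{\left(x \right)} - C x^{2} \sin{\left(y \right)} - C \sin{\left(y \right)}
This must equal f(x, y) identically; expanded, f = 3 x^{2} \sin{\left(y \right)} - 2 x^{2} e^{- y} - x \sin{\left(x \right)} - \sin{\left(x \right)} + 3 \sin{\left(y \right)} - 2 e^{- y}.
Matching coefficients of the independent functions:
  [x \sin{\left(x \right)}, \sin{\left(x \right)}]:  - B = -1
  [x^{2} e^{- y}, e^{- y}]:  - A = -2
  [x^{2} \sin{\left(y \right)}, \sin{\left(y \right)}]:  - C = 3
Solving: A = 2, B = 1, C = -3.
Check against the point condition:
  u(0, 0) = -1  ⟹  A + C = -1  ✓
Hence u(x, y) = \sin{\left(x \right)} - 3 \cos{\left(y \right)} + 2 e^{- y}.

Answer: u(x, y) = \sin{\left(x \right)} - 3 \cos{\left(y \right)} + 2 e^{- y}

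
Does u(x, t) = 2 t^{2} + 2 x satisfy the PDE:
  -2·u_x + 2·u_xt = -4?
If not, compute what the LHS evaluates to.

Evaluate each term of the left-hand side for u = 2 t^{2} + 2 x.
Derivatives:
  u_x = 2
  u_xt = 0
Terms:
  -2·u_x = -4
  2·u_xt = 0
Sum: LHS = -4
This is exactly the given right-hand side, so u is a solution.

Answer: Yes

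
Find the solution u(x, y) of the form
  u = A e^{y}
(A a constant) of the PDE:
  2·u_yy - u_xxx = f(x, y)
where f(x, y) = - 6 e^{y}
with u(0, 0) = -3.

Substitute the ansatz u = A e^{y} into the left-hand side.
Derivatives of the ansatz:
  u_yy = A e^{y}
  u_xxx = 0
Term by term:
  2·u_yy = 2 A e^{y}
  -u_xxx = 0
So the left-hand side equals
  2 A e^{y}
This must equal f(x, y) = - 6 e^{y} identically.
Matching coefficients of the independent functions:
  [e^{y}]:  2 A = -6
Solving: A = -3.
Check against the point condition:
  u(0, 0) = -3  ⟹  A = -3  ✓
Hence u(x, y) = - 3 e^{y}.

Answer: u(x, y) = - 3 e^{y}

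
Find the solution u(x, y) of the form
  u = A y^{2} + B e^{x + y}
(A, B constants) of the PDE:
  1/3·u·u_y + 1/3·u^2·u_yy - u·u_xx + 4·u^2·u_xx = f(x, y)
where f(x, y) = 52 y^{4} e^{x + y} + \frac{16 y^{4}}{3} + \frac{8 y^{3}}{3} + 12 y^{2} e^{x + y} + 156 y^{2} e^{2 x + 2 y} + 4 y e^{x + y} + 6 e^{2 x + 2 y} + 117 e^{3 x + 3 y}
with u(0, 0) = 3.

Substitute the ansatz u = A y^{2} + B e^{x + y} into the left-hand side.
Derivatives of the ansatz:
  u_y = 2 A y + B e^{x} e^{y}
  u_yy = 2 A + B e^{x} e^{y}
  u_xx = B e^{x} e^{y}
Term by term:
  1/3·u·u_y = \frac{2 A^{2} y^{3}}{3} + \frac{A B y^{2} e^{x} e^{y}}{3} + \frac{2 A B y e^{x} e^{y}}{3} + \frac{B^{2} e^{2 x} e^{2 y}}{3}
  1/3·u^2·u_yy = \frac{2 A^{3} y^{4}}{3} + \frac{A^{2} B y^{4} e^{x} e^{y}}{3} + \frac{4 A^{2} B y^{2} e^{x} e^{y}}{3} + \frac{2 A B^{2} y^{2} e^{2 x} e^{2 y}}{3} + \frac{2 A B^{2} e^{2 x} e^{2 y}}{3} + \frac{B^{3} e^{3 x} e^{3 y}}{3}
  -u·u_xx = - A B y^{2} e^{x} e^{y} - B^{2} e^{2 x} e^{2 y}
  4·u^2·u_xx = 4 A^{2} B y^{4} e^{x} e^{y} + 8 A B^{2} y^{2} e^{2 x} e^{2 y} + 4 B^{3} e^{3 x} e^{3 y}
So the left-hand side equals
  \frac{2 A^{3} y^{4}}{3} + \frac{13 A^{2} B y^{4} e^{x} e^{y}}{3} + \frac{4 A^{2} B y^{2} e^{x} e^{y}}{3} + \frac{2 A^{2} y^{3}}{3} + \frac{26 A B^{2} y^{2} e^{2 x} e^{2 y}}{3} + \frac{2 A B^{2} e^{2 x} e^{2 y}}{3} - \frac{2 A B y^{2} e^{x} e^{y}}{3} + \frac{2 A B y e^{x} e^{y}}{3} + \frac{13 B^{3} e^{3 x} e^{3 y}}{3} - \frac{2 B^{2} e^{2 x} e^{2 y}}{3}
This must equal f(x, y) identically; expanded, f = 52 y^{4} e^{x} e^{y} + \frac{16 y^{4}}{3} + \frac{8 y^{3}}{3} + 156 y^{2} e^{2 x} e^{2 y} + 12 y^{2} e^{x} e^{y} + 4 y e^{x} e^{y} + 117 e^{3 x} e^{3 y} + 6 e^{2 x} e^{2 y}.
Matching coefficients of the independent functions:
  [y^{3}]:  \frac{2 A^{2}}{3} = \frac{8}{3}
  [y^{4}]:  \frac{2 A^{3}}{3} = \frac{16}{3}
  [e^{2 x} e^{2 y}]:  \frac{2 A B^{2}}{3} - \frac{2 B^{2}}{3} = 6
  [e^{3 x} e^{3 y}]:  \frac{13 B^{3}}{3} = 117
  [y e^{x} e^{y}]:  \frac{2 A B}{3} = 4
  [y^{2} e^{x} e^{y}]:  \frac{4 A^{2} B}{3} - \frac{2 A B}{3} = 12
  [y^{2} e^{2 x} e^{2 y}]:  \frac{26 A B^{2}}{3} = 156
  [y^{4} e^{x} e^{y}]:  \frac{13 A^{2} B}{3} = 52
Solving: A = 2, B = 3.
Check against the point condition:
  u(0, 0) = 3  ⟹  B = 3  ✓
Hence u(x, y) = 2 y^{2} + 3 e^{x + y}.

Answer: u(x, y) = 2 y^{2} + 3 e^{x + y}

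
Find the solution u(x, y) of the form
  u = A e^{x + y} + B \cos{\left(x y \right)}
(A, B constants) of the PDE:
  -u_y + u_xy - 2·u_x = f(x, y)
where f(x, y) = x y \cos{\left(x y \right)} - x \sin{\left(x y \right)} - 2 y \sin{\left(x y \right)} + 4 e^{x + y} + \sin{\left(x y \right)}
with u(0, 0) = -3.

Answer: u(x, y) = - 2 e^{x + y} - \cos{\left(x y \right)}

Derivation:
Substitute the ansatz u = A e^{x + y} + B \cos{\left(x y \right)} into the left-hand side.
Derivatives of the ansatz:
  u_y = A e^{x} e^{y} - B x \sin{\left(x y \right)}
  u_xy = A e^{x} e^{y} - B x y \cos{\left(x y \right)} - B \sin{\left(x y \right)}
  u_x = A e^{x} e^{y} - B y \sin{\left(x y \right)}
Term by term:
  -u_y = - A e^{x} e^{y} + B x \sin{\left(x y \right)}
  u_xy = A e^{x} e^{y} - B x y \cos{\left(x y \right)} - B \sin{\left(x y \right)}
  -2·u_x = - 2 A e^{x} e^{y} + 2 B y \sin{\left(x y \right)}
So the left-hand side equals
  - 2 A e^{x} e^{y} - B x y \cos{\left(x y \right)} + B x \sin{\left(x y \right)} + 2 B y \sin{\left(x y \right)} - B \sin{\left(x y \right)}
This must equal f(x, y) identically; expanded, f = x y \cos{\left(x y \right)} - x \sin{\left(x y \right)} - 2 y \sin{\left(x y \right)} + 4 e^{x} e^{y} + \sin{\left(x y \right)}.
Matching coefficients of the independent functions:
  [x \sin{\left(x y \right)}]:  B = -1
  [y \sin{\left(x y \right)}]:  2 B = -2
  [e^{x} e^{y}]:  - 2 A = 4
  [x y \cos{\left(x y \right)}, \sin{\left(x y \right)}]:  - B = 1
Solving: A = -2, B = -1.
Check against the point condition:
  u(0, 0) = -3  ⟹  A + B = -3  ✓
Hence u(x, y) = - 2 e^{x + y} - \cos{\left(x y \right)}.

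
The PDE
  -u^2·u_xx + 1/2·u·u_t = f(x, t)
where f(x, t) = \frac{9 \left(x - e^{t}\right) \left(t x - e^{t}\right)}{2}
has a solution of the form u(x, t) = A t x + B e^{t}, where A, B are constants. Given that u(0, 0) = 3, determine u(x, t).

Substitute the ansatz u = A t x + B e^{t} into the left-hand side.
Derivatives of the ansatz:
  u_xx = 0
  u_t = A x + B e^{t}
Term by term:
  -u^2·u_xx = 0
  1/2·u·u_t = \frac{A^{2} t x^{2}}{2} + \frac{A B t x e^{t}}{2} + \frac{A B x e^{t}}{2} + \frac{B^{2} e^{2 t}}{2}
So the left-hand side equals
  \frac{A^{2} t x^{2}}{2} + \frac{A B t x e^{t}}{2} + \frac{A B x e^{t}}{2} + \frac{B^{2} e^{2 t}}{2}
This must equal f(x, t) identically; expanded, f = \frac{9 t x^{2}}{2} - \frac{9 t x e^{t}}{2} - \frac{9 x e^{t}}{2} + \frac{9 e^{2 t}}{2}.
Matching coefficients of the independent functions:
  [t x^{2}]:  \frac{A^{2}}{2} = \frac{9}{2}
  [x e^{t}, t x e^{t}]:  \frac{A B}{2} = - \frac{9}{2}
  [e^{2 t}]:  \frac{B^{2}}{2} = \frac{9}{2}
These equations allow (A, B) = (-3, 3) or (3, -3).
Impose the point condition(s):
  u(0, 0) = 3  ⟹  B = 3
Only A = -3, B = 3 satisfies everything.
Hence u(x, t) = - 3 t x + 3 e^{t}.

Answer: u(x, t) = - 3 t x + 3 e^{t}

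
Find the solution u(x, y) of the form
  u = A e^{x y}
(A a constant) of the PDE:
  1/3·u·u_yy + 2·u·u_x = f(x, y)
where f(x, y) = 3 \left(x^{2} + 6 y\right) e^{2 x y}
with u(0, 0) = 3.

Answer: u(x, y) = 3 e^{x y}

Derivation:
Substitute the ansatz u = A e^{x y} into the left-hand side.
Derivatives of the ansatz:
  u_yy = A x^{2} e^{x y}
  u_x = A y e^{x y}
Term by term:
  1/3·u·u_yy = \frac{A^{2} x^{2} e^{2 x y}}{3}
  2·u·u_x = 2 A^{2} y e^{2 x y}
So the left-hand side equals
  \frac{A^{2} x^{2} e^{2 x y}}{3} + 2 A^{2} y e^{2 x y}
This must equal f(x, y) identically; expanded, f = 3 x^{2} e^{2 x y} + 18 y e^{2 x y}.
Matching coefficients of the independent functions:
  [x^{2} e^{2 x y}]:  \frac{A^{2}}{3} = 3
  [y e^{2 x y}]:  2 A^{2} = 18
These equations allow (A) = (-3) or (3).
Impose the point condition(s):
  u(0, 0) = 3  ⟹  A = 3
Only A = 3 satisfies everything.
Hence u(x, y) = 3 e^{x y}.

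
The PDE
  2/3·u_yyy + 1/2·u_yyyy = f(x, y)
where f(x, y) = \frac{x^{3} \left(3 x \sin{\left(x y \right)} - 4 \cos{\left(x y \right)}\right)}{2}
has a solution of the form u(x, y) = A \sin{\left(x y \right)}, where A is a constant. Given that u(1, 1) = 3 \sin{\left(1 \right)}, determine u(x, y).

Answer: u(x, y) = 3 \sin{\left(x y \right)}

Derivation:
Substitute the ansatz u = A \sin{\left(x y \right)} into the left-hand side.
Derivatives of the ansatz:
  u_yyy = - A x^{3} \cos{\left(x y \right)}
  u_yyyy = A x^{4} \sin{\left(x y \right)}
Term by term:
  2/3·u_yyy = - \frac{2 A x^{3} \cos{\left(x y \right)}}{3}
  1/2·u_yyyy = \frac{A x^{4} \sin{\left(x y \right)}}{2}
So the left-hand side equals
  \frac{A x^{4} \sin{\left(x y \right)}}{2} - \frac{2 A x^{3} \cos{\left(x y \right)}}{3}
This must equal f(x, y) identically; expanded, f = \frac{3 x^{4} \sin{\left(x y \right)}}{2} - 2 x^{3} \cos{\left(x y \right)}.
Matching coefficients of the independent functions:
  [x^{3} \cos{\left(x y \right)}]:  - \frac{2 A}{3} = -2
  [x^{4} \sin{\left(x y \right)}]:  \frac{A}{2} = \frac{3}{2}
Solving: A = 3.
Check against the point condition:
  u(1, 1) = 3 \sin{\left(1 \right)}  ⟹  A \sin{\left(1 \right)} = 3 \sin{\left(1 \right)}  ✓
Hence u(x, y) = 3 \sin{\left(x y \right)}.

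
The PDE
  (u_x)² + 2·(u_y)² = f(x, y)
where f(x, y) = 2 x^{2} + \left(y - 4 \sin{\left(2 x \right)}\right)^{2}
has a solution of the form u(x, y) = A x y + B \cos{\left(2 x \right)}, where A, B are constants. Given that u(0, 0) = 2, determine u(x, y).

Substitute the ansatz u = A x y + B \cos{\left(2 x \right)} into the left-hand side.
Derivatives of the ansatz:
  u_x = A y - 2 B \sin{\left(2 x \right)}
  u_y = A x
Term by term:
  (u_x)² = A^{2} y^{2} - 4 A B y \sin{\left(2 x \right)} + 4 B^{2} \sin^{2}{\left(2 x \right)}
  2·(u_y)² = 2 A^{2} x^{2}
So the left-hand side equals
  2 A^{2} x^{2} + A^{2} y^{2} - 4 A B y \sin{\left(2 x \right)} + 4 B^{2} \sin^{2}{\left(2 x \right)}
This must equal f(x, y) identically; expanded, f = 2 x^{2} + y^{2} - 8 y \sin{\left(2 x \right)} + 16 \sin^{2}{\left(2 x \right)}.
Matching coefficients of the independent functions:
  [x^{2}]:  2 A^{2} = 2
  [y^{2}]:  A^{2} = 1
  [y \sin{\left(2 x \right)}]:  - 4 A B = -8
  [\sin^{2}{\left(2 x \right)}]:  4 B^{2} = 16
These equations allow (A, B) = (-1, -2) or (1, 2).
Impose the point condition(s):
  u(0, 0) = 2  ⟹  B = 2
Only A = 1, B = 2 satisfies everything.
Hence u(x, y) = x y + 2 \cos{\left(2 x \right)}.

Answer: u(x, y) = x y + 2 \cos{\left(2 x \right)}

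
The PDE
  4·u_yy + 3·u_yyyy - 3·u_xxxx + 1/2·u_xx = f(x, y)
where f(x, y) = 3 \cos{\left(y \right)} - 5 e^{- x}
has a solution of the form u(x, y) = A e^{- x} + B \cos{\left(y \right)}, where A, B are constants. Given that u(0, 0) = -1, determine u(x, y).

Substitute the ansatz u = A e^{- x} + B \cos{\left(y \right)} into the left-hand side.
Derivatives of the ansatz:
  u_yy = - B \cos{\left(y \right)}
  u_yyyy = B \cos{\left(y \right)}
  u_xxxx = A e^{- x}
  u_xx = A e^{- x}
Term by term:
  4·u_yy = - 4 B \cos{\left(y \right)}
  3·u_yyyy = 3 B \cos{\left(y \right)}
  -3·u_xxxx = - 3 A e^{- x}
  1/2·u_xx = \frac{A e^{- x}}{2}
So the left-hand side equals
  - \frac{5 A e^{- x}}{2} - B \cos{\left(y \right)}
This must equal f(x, y) = 3 \cos{\left(y \right)} - 5 e^{- x} identically.
Matching coefficients of the independent functions:
  [e^{- x}]:  - \frac{5 A}{2} = -5
  [\cos{\left(y \right)}]:  - B = 3
Solving: A = 2, B = -3.
Check against the point condition:
  u(0, 0) = -1  ⟹  A + B = -1  ✓
Hence u(x, y) = - 3 \cos{\left(y \right)} + 2 e^{- x}.

Answer: u(x, y) = - 3 \cos{\left(y \right)} + 2 e^{- x}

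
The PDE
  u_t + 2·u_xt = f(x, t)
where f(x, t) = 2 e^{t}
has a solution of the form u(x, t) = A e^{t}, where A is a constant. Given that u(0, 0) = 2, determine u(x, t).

Substitute the ansatz u = A e^{t} into the left-hand side.
Derivatives of the ansatz:
  u_t = A e^{t}
  u_xt = 0
Term by term:
  u_t = A e^{t}
  2·u_xt = 0
So the left-hand side equals
  A e^{t}
This must equal f(x, t) = 2 e^{t} identically.
Matching coefficients of the independent functions:
  [e^{t}]:  A = 2
Solving: A = 2.
Check against the point condition:
  u(0, 0) = 2  ⟹  A = 2  ✓
Hence u(x, t) = 2 e^{t}.

Answer: u(x, t) = 2 e^{t}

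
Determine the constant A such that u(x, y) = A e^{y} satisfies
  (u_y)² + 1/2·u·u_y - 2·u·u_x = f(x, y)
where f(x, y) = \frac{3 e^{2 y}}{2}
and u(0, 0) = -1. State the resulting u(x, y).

Substitute the ansatz u = A e^{y} into the left-hand side.
Derivatives of the ansatz:
  u_y = A e^{y}
  u_x = 0
Term by term:
  (u_y)² = A^{2} e^{2 y}
  1/2·u·u_y = \frac{A^{2} e^{2 y}}{2}
  -2·u·u_x = 0
So the left-hand side equals
  \frac{3 A^{2} e^{2 y}}{2}
This must equal f(x, y) = \frac{3 e^{2 y}}{2} identically.
Matching coefficients of the independent functions:
  [e^{2 y}]:  \frac{3 A^{2}}{2} = \frac{3}{2}
These equations allow (A) = (-1) or (1).
Impose the point condition(s):
  u(0, 0) = -1  ⟹  A = -1
Only A = -1 satisfies everything.
Hence u(x, y) = - e^{y}.

Answer: u(x, y) = - e^{y}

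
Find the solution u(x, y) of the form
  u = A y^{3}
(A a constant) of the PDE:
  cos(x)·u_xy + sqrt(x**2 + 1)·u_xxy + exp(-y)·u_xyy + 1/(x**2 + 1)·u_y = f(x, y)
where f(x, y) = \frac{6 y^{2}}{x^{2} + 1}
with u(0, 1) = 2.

Substitute the ansatz u = A y^{3} into the left-hand side.
Derivatives of the ansatz:
  u_xy = 0
  u_xxy = 0
  u_xyy = 0
  u_y = 3 A y^{2}
Term by term:
  cos(x)·u_xy = 0
  sqrt(x**2 + 1)·u_xxy = 0
  exp(-y)·u_xyy = 0
  1/(x**2 + 1)·u_y = \frac{3 A y^{2}}{x^{2} + 1}
So the left-hand side equals
  \frac{3 A y^{2}}{x^{2} + 1}
This must equal f(x, y) = \frac{6 y^{2}}{x^{2} + 1} identically.
Matching coefficients of the independent functions:
  [\frac{y^{2}}{x^{2} + 1}]:  3 A = 6
Solving: A = 2.
Check against the point condition:
  u(0, 1) = 2  ⟹  A = 2  ✓
Hence u(x, y) = 2 y^{3}.

Answer: u(x, y) = 2 y^{3}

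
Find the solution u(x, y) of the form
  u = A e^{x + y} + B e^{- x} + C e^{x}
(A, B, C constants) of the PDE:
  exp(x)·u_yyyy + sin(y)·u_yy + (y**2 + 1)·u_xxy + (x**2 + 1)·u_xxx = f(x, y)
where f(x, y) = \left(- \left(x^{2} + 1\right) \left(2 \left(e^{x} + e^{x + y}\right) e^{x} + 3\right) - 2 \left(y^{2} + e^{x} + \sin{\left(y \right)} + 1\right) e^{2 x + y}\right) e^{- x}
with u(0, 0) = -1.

Answer: u(x, y) = - 2 e^{x} - 2 e^{x + y} + 3 e^{- x}

Derivation:
Substitute the ansatz u = A e^{x + y} + B e^{- x} + C e^{x} into the left-hand side.
Derivatives of the ansatz:
  u_yyyy = A e^{x} e^{y}
  u_yy = A e^{x} e^{y}
  u_xxy = A e^{x} e^{y}
  u_xxx = A e^{x} e^{y} - B e^{- x} + C e^{x}
Term by term:
  exp(x)·u_yyyy = A e^{2 x} e^{y}
  sin(y)·u_yy = A e^{x} e^{y} \sin{\left(y \right)}
  (y**2 + 1)·u_xxy = A y^{2} e^{x} e^{y} + A e^{x} e^{y}
  (x**2 + 1)·u_xxx = A x^{2} e^{x} e^{y} + A e^{x} e^{y} - B x^{2} e^{- x} - B e^{- x} + C x^{2} e^{x} + C e^{x}
So the left-hand side equals
  A x^{2} e^{x} e^{y} + A y^{2} e^{x} e^{y} + A e^{2 x} e^{y} + A e^{x} e^{y} \sin{\left(y \right)} + 2 A e^{x} e^{y} - B x^{2} e^{- x} - B e^{- x} + C x^{2} e^{x} + C e^{x}
This must equal f(x, y) identically; expanded, f = - 2 x^{2} e^{x} e^{y} - 2 x^{2} e^{x} - 3 x^{2} e^{- x} - 2 y^{2} e^{x} e^{y} - 2 e^{2 x} e^{y} - 2 e^{x} e^{y} \sin{\left(y \right)} - 4 e^{x} e^{y} - 2 e^{x} - 3 e^{- x}.
Matching coefficients of the independent functions:
  [x^{2} e^{- x}, e^{- x}]:  - B = -3
  [x^{2} e^{x}, e^{x}]:  C = -2
  [e^{x} e^{y}]:  2 A = -4
  [e^{2 x} e^{y}, x^{2} e^{x} e^{y}, y^{2} e^{x} e^{y}, e^{x} e^{y} \sin{\left(y \right)}]:  A = -2
Solving: A = -2, B = 3, C = -2.
Check against the point condition:
  u(0, 0) = -1  ⟹  A + B + C = -1  ✓
Hence u(x, y) = - 2 e^{x} - 2 e^{x + y} + 3 e^{- x}.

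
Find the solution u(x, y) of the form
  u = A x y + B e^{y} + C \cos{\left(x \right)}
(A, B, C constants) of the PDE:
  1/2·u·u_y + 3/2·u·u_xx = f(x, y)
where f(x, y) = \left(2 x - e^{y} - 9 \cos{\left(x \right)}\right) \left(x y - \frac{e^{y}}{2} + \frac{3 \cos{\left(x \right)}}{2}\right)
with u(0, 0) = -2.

Substitute the ansatz u = A x y + B e^{y} + C \cos{\left(x \right)} into the left-hand side.
Derivatives of the ansatz:
  u_y = A x + B e^{y}
  u_xx = - C \cos{\left(x \right)}
Term by term:
  1/2·u·u_y = \frac{A^{2} x^{2} y}{2} + \frac{A B x y e^{y}}{2} + \frac{A B x e^{y}}{2} + \frac{A C x \cos{\left(x \right)}}{2} + \frac{B^{2} e^{2 y}}{2} + \frac{B C e^{y} \cos{\left(x \right)}}{2}
  3/2·u·u_xx = - \frac{3 A C x y \cos{\left(x \right)}}{2} - \frac{3 B C e^{y} \cos{\left(x \right)}}{2} - \frac{3 C^{2} \cos^{2}{\left(x \right)}}{2}
So the left-hand side equals
  \frac{A^{2} x^{2} y}{2} + \frac{A B x y e^{y}}{2} + \frac{A B x e^{y}}{2} - \frac{3 A C x y \cos{\left(x \right)}}{2} + \frac{A C x \cos{\left(x \right)}}{2} + \frac{B^{2} e^{2 y}}{2} - B C e^{y} \cos{\left(x \right)} - \frac{3 C^{2} \cos^{2}{\left(x \right)}}{2}
This must equal f(x, y) identically; expanded, f = 2 x^{2} y - x y e^{y} - 9 x y \cos{\left(x \right)} - x e^{y} + 3 x \cos{\left(x \right)} + \frac{e^{2 y}}{2} + 3 e^{y} \cos{\left(x \right)} - \frac{27 \cos^{2}{\left(x \right)}}{2}.
Matching coefficients of the independent functions:
  [x e^{y}, x y e^{y}]:  \frac{A B}{2} = -1
  [x \cos{\left(x \right)}]:  \frac{A C}{2} = 3
  [x^{2} y]:  \frac{A^{2}}{2} = 2
  [e^{y} \cos{\left(x \right)}]:  - B C = 3
  [x y \cos{\left(x \right)}]:  - \frac{3 A C}{2} = -9
  [e^{2 y}]:  \frac{B^{2}}{2} = \frac{1}{2}
  [\cos^{2}{\left(x \right)}]:  - \frac{3 C^{2}}{2} = - \frac{27}{2}
These equations allow (A, B, C) = (-2, 1, -3) or (2, -1, 3).
Impose the point condition(s):
  u(0, 0) = -2  ⟹  B + C = -2
Only A = -2, B = 1, C = -3 satisfies everything.
Hence u(x, y) = - 2 x y + e^{y} - 3 \cos{\left(x \right)}.

Answer: u(x, y) = - 2 x y + e^{y} - 3 \cos{\left(x \right)}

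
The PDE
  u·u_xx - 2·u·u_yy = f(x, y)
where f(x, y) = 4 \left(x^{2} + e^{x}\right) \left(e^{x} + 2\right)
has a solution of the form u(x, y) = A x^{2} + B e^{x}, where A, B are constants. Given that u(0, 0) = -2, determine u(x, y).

Answer: u(x, y) = - 2 x^{2} - 2 e^{x}

Derivation:
Substitute the ansatz u = A x^{2} + B e^{x} into the left-hand side.
Derivatives of the ansatz:
  u_xx = 2 A + B e^{x}
  u_yy = 0
Term by term:
  u·u_xx = 2 A^{2} x^{2} + A B x^{2} e^{x} + 2 A B e^{x} + B^{2} e^{2 x}
  -2·u·u_yy = 0
So the left-hand side equals
  2 A^{2} x^{2} + A B x^{2} e^{x} + 2 A B e^{x} + B^{2} e^{2 x}
This must equal f(x, y) identically; expanded, f = 4 x^{2} e^{x} + 8 x^{2} + 4 e^{2 x} + 8 e^{x}.
Matching coefficients of the independent functions:
  [x^{2}]:  2 A^{2} = 8
  [x^{2} e^{x}]:  A B = 4
  [e^{x}]:  2 A B = 8
  [e^{2 x}]:  B^{2} = 4
These equations allow (A, B) = (-2, -2) or (2, 2).
Impose the point condition(s):
  u(0, 0) = -2  ⟹  B = -2
Only A = -2, B = -2 satisfies everything.
Hence u(x, y) = - 2 x^{2} - 2 e^{x}.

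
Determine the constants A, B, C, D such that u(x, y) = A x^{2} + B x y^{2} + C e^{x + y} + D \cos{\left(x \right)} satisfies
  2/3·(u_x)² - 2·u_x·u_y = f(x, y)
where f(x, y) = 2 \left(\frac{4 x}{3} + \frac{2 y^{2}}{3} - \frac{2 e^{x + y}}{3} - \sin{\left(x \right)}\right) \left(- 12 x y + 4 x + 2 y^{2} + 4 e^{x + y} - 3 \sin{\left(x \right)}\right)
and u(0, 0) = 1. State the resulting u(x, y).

Substitute the ansatz u = A x^{2} + B x y^{2} + C e^{x + y} + D \cos{\left(x \right)} into the left-hand side.
Derivatives of the ansatz:
  u_x = 2 A x + B y^{2} + C e^{x} e^{y} - D \sin{\left(x \right)}
  u_y = 2 B x y + C e^{x} e^{y}
Term by term:
  2/3·(u_x)² = \frac{8 A^{2} x^{2}}{3} + \frac{8 A B x y^{2}}{3} + \frac{8 A C x e^{x} e^{y}}{3} - \frac{8 A D x \sin{\left(x \right)}}{3} + \frac{2 B^{2} y^{4}}{3} + \frac{4 B C y^{2} e^{x} e^{y}}{3} - \frac{4 B D y^{2} \sin{\left(x \right)}}{3} + \frac{2 C^{2} e^{2 x} e^{2 y}}{3} - \frac{4 C D e^{x} e^{y} \sin{\left(x \right)}}{3} + \frac{2 D^{2} \sin^{2}{\left(x \right)}}{3}
  -2·u_x·u_y = - 8 A B x^{2} y - 4 A C x e^{x} e^{y} - 4 B^{2} x y^{3} - 4 B C x y e^{x} e^{y} - 2 B C y^{2} e^{x} e^{y} + 4 B D x y \sin{\left(x \right)} - 2 C^{2} e^{2 x} e^{2 y} + 2 C D e^{x} e^{y} \sin{\left(x \right)}
So the left-hand side equals
  \frac{8 A^{2} x^{2}}{3} - 8 A B x^{2} y + \frac{8 A B x y^{2}}{3} - \frac{4 A C x e^{x} e^{y}}{3} - \frac{8 A D x \sin{\left(x \right)}}{3} - 4 B^{2} x y^{3} + \frac{2 B^{2} y^{4}}{3} - 4 B C x y e^{x} e^{y} - \frac{2 B C y^{2} e^{x} e^{y}}{3} + 4 B D x y \sin{\left(x \right)} - \frac{4 B D y^{2} \sin{\left(x \right)}}{3} - \frac{4 C^{2} e^{2 x} e^{2 y}}{3} + \frac{2 C D e^{x} e^{y} \sin{\left(x \right)}}{3} + \frac{2 D^{2} \sin^{2}{\left(x \right)}}{3}
This must equal f(x, y) identically; expanded, f = - 32 x^{2} y + \frac{32 x^{2}}{3} - 16 x y^{3} + \frac{32 x y^{2}}{3} + 16 x y e^{x} e^{y} + 24 x y \sin{\left(x \right)} + \frac{16 x e^{x} e^{y}}{3} - 16 x \sin{\left(x \right)} + \frac{8 y^{4}}{3} + \frac{8 y^{2} e^{x} e^{y}}{3} - 8 y^{2} \sin{\left(x \right)} - \frac{16 e^{2 x} e^{2 y}}{3} - 4 e^{x} e^{y} \sin{\left(x \right)} + 6 \sin^{2}{\left(x \right)}.
Matching coefficients of the independent functions:
  [x^{2}]:  \frac{8 A^{2}}{3} = \frac{32}{3}
  [y^{4}]:  \frac{2 B^{2}}{3} = \frac{8}{3}
  [x y^{2}]:  \frac{8 A B}{3} = \frac{32}{3}
  [x y^{3}]:  - 4 B^{2} = -16
  [x \sin{\left(x \right)}]:  - \frac{8 A D}{3} = -16
  [x^{2} y]:  - 8 A B = -32
  [y^{2} \sin{\left(x \right)}]:  - \frac{4 B D}{3} = -8
  [e^{2 x} e^{2 y}]:  - \frac{4 C^{2}}{3} = - \frac{16}{3}
  [x y \sin{\left(x \right)}]:  4 B D = 24
  [x e^{x} e^{y}]:  - \frac{4 A C}{3} = \frac{16}{3}
  [y^{2} e^{x} e^{y}]:  - \frac{2 B C}{3} = \frac{8}{3}
  [e^{x} e^{y} \sin{\left(x \right)}]:  \frac{2 C D}{3} = -4
  [x y e^{x} e^{y}]:  - 4 B C = 16
  [\sin^{2}{\left(x \right)}]:  \frac{2 D^{2}}{3} = 6
These equations allow (A, B, C, D) = (-2, -2, 2, -3) or (2, 2, -2, 3).
Impose the point condition(s):
  u(0, 0) = 1  ⟹  C + D = 1
Only A = 2, B = 2, C = -2, D = 3 satisfies everything.
Hence u(x, y) = 2 x^{2} + 2 x y^{2} - 2 e^{x + y} + 3 \cos{\left(x \right)}.

Answer: u(x, y) = 2 x^{2} + 2 x y^{2} - 2 e^{x + y} + 3 \cos{\left(x \right)}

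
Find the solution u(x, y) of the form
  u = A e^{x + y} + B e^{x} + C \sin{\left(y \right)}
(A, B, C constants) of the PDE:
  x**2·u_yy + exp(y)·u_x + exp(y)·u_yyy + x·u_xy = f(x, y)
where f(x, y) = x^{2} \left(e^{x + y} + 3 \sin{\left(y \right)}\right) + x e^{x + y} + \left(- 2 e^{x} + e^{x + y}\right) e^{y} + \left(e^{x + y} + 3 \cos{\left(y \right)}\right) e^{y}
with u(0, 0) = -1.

Substitute the ansatz u = A e^{x + y} + B e^{x} + C \sin{\left(y \right)} into the left-hand side.
Derivatives of the ansatz:
  u_yy = A e^{x} e^{y} - C \sin{\left(y \right)}
  u_x = A e^{x} e^{y} + B e^{x}
  u_yyy = A e^{x} e^{y} - C \cos{\left(y \right)}
  u_xy = A e^{x} e^{y}
Term by term:
  x**2·u_yy = A x^{2} e^{x} e^{y} - C x^{2} \sin{\left(y \right)}
  exp(y)·u_x = A e^{x} e^{2 y} + B e^{x} e^{y}
  exp(y)·u_yyy = A e^{x} e^{2 y} - C e^{y} \cos{\left(y \right)}
  x·u_xy = A x e^{x} e^{y}
So the left-hand side equals
  A x^{2} e^{x} e^{y} + A x e^{x} e^{y} + 2 A e^{x} e^{2 y} + B e^{x} e^{y} - C x^{2} \sin{\left(y \right)} - C e^{y} \cos{\left(y \right)}
This must equal f(x, y) identically; expanded, f = x^{2} e^{x} e^{y} + 3 x^{2} \sin{\left(y \right)} + x e^{x} e^{y} + 2 e^{x} e^{2 y} - 2 e^{x} e^{y} + 3 e^{y} \cos{\left(y \right)}.
Matching coefficients of the independent functions:
  [x^{2} \sin{\left(y \right)}, e^{y} \cos{\left(y \right)}]:  - C = 3
  [e^{x} e^{y}]:  B = -2
  [e^{x} e^{2 y}]:  2 A = 2
  [x e^{x} e^{y}, x^{2} e^{x} e^{y}]:  A = 1
Solving: A = 1, B = -2, C = -3.
Check against the point condition:
  u(0, 0) = -1  ⟹  A + B = -1  ✓
Hence u(x, y) = - 2 e^{x} + e^{x + y} - 3 \sin{\left(y \right)}.

Answer: u(x, y) = - 2 e^{x} + e^{x + y} - 3 \sin{\left(y \right)}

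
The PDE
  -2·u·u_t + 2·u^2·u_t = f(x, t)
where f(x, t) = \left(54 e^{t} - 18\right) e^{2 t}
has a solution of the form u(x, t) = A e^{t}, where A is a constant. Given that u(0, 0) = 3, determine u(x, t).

Answer: u(x, t) = 3 e^{t}

Derivation:
Substitute the ansatz u = A e^{t} into the left-hand side.
Derivatives of the ansatz:
  u_t = A e^{t}
Term by term:
  -2·u·u_t = - 2 A^{2} e^{2 t}
  2·u^2·u_t = 2 A^{3} e^{3 t}
So the left-hand side equals
  2 A^{3} e^{3 t} - 2 A^{2} e^{2 t}
This must equal f(x, t) = \left(54 e^{t} - 18\right) e^{2 t} identically.
Matching coefficients of the independent functions:
  [e^{2 t}]:  - 2 A^{2} = -18
  [e^{3 t}]:  2 A^{3} = 54
Solving: A = 3.
Check against the point condition:
  u(0, 0) = 3  ⟹  A = 3  ✓
Hence u(x, t) = 3 e^{t}.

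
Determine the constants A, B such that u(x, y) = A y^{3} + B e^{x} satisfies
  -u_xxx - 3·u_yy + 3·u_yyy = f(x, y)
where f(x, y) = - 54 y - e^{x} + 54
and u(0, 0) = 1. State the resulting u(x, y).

Substitute the ansatz u = A y^{3} + B e^{x} into the left-hand side.
Derivatives of the ansatz:
  u_xxx = B e^{x}
  u_yy = 6 A y
  u_yyy = 6 A
Term by term:
  -u_xxx = - B e^{x}
  -3·u_yy = - 18 A y
  3·u_yyy = 18 A
So the left-hand side equals
  - 18 A y + 18 A - B e^{x}
This must equal f(x, y) = - 54 y - e^{x} + 54 identically.
Matching coefficients of the independent functions:
  [constant term]:  18 A = 54
  [y]:  - 18 A = -54
  [e^{x}]:  - B = -1
Solving: A = 3, B = 1.
Check against the point condition:
  u(0, 0) = 1  ⟹  B = 1  ✓
Hence u(x, y) = 3 y^{3} + e^{x}.

Answer: u(x, y) = 3 y^{3} + e^{x}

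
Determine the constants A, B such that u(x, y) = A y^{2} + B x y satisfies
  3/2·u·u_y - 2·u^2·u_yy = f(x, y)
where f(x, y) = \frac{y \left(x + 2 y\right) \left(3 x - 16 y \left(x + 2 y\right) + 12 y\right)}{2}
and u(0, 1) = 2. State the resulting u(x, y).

Answer: u(x, y) = x y + 2 y^{2}

Derivation:
Substitute the ansatz u = A y^{2} + B x y into the left-hand side.
Derivatives of the ansatz:
  u_y = 2 A y + B x
  u_yy = 2 A
Term by term:
  3/2·u·u_y = 3 A^{2} y^{3} + \frac{9 A B x y^{2}}{2} + \frac{3 B^{2} x^{2} y}{2}
  -2·u^2·u_yy = - 4 A^{3} y^{4} - 8 A^{2} B x y^{3} - 4 A B^{2} x^{2} y^{2}
So the left-hand side equals
  - 4 A^{3} y^{4} - 8 A^{2} B x y^{3} + 3 A^{2} y^{3} - 4 A B^{2} x^{2} y^{2} + \frac{9 A B x y^{2}}{2} + \frac{3 B^{2} x^{2} y}{2}
This must equal f(x, y) identically; expanded, f = - 8 x^{2} y^{2} + \frac{3 x^{2} y}{2} - 32 x y^{3} + 9 x y^{2} - 32 y^{4} + 12 y^{3}.
Matching coefficients of the independent functions:
  [y^{3}]:  3 A^{2} = 12
  [y^{4}]:  - 4 A^{3} = -32
  [x y^{2}]:  \frac{9 A B}{2} = 9
  [x y^{3}]:  - 8 A^{2} B = -32
  [x^{2} y]:  \frac{3 B^{2}}{2} = \frac{3}{2}
  [x^{2} y^{2}]:  - 4 A B^{2} = -8
Solving: A = 2, B = 1.
Check against the point condition:
  u(0, 1) = 2  ⟹  A = 2  ✓
Hence u(x, y) = x y + 2 y^{2}.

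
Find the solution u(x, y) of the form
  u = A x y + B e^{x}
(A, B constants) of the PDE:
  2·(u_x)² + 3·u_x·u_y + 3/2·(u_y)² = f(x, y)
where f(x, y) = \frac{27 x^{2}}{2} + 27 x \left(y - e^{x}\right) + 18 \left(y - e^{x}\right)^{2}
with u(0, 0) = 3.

Substitute the ansatz u = A x y + B e^{x} into the left-hand side.
Derivatives of the ansatz:
  u_x = A y + B e^{x}
  u_y = A x
Term by term:
  2·(u_x)² = 2 A^{2} y^{2} + 4 A B y e^{x} + 2 B^{2} e^{2 x}
  3·u_x·u_y = 3 A^{2} x y + 3 A B x e^{x}
  3/2·(u_y)² = \frac{3 A^{2} x^{2}}{2}
So the left-hand side equals
  \frac{3 A^{2} x^{2}}{2} + 3 A^{2} x y + 2 A^{2} y^{2} + 3 A B x e^{x} + 4 A B y e^{x} + 2 B^{2} e^{2 x}
This must equal f(x, y) identically; expanded, f = \frac{27 x^{2}}{2} + 27 x y - 27 x e^{x} + 18 y^{2} - 36 y e^{x} + 18 e^{2 x}.
Matching coefficients of the independent functions:
  [x^{2}]:  \frac{3 A^{2}}{2} = \frac{27}{2}
  [y^{2}]:  2 A^{2} = 18
  [x y]:  3 A^{2} = 27
  [x e^{x}]:  3 A B = -27
  [y e^{x}]:  4 A B = -36
  [e^{2 x}]:  2 B^{2} = 18
These equations allow (A, B) = (-3, 3) or (3, -3).
Impose the point condition(s):
  u(0, 0) = 3  ⟹  B = 3
Only A = -3, B = 3 satisfies everything.
Hence u(x, y) = - 3 x y + 3 e^{x}.

Answer: u(x, y) = - 3 x y + 3 e^{x}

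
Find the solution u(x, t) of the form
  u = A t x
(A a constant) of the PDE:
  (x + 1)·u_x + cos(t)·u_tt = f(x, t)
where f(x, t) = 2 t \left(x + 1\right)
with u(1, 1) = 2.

Substitute the ansatz u = A t x into the left-hand side.
Derivatives of the ansatz:
  u_x = A t
  u_tt = 0
Term by term:
  (x + 1)·u_x = A t x + A t
  cos(t)·u_tt = 0
So the left-hand side equals
  A t x + A t
This must equal f(x, t) = 2 t \left(x + 1\right) identically.
Matching coefficients of the independent functions:
  [t, t x]:  A = 2
Solving: A = 2.
Check against the point condition:
  u(1, 1) = 2  ⟹  A = 2  ✓
Hence u(x, t) = 2 t x.

Answer: u(x, t) = 2 t x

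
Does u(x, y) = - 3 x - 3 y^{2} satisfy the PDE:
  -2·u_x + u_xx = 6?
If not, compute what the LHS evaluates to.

Evaluate each term of the left-hand side for u = - 3 x - 3 y^{2}.
Derivatives:
  u_x = -3
  u_xx = 0
Terms:
  -2·u_x = 6
  u_xx = 0
Sum: LHS = 6
This is exactly the given right-hand side, so u is a solution.

Answer: Yes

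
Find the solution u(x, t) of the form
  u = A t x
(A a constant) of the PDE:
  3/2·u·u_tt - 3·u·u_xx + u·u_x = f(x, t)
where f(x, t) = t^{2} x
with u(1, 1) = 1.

Answer: u(x, t) = t x

Derivation:
Substitute the ansatz u = A t x into the left-hand side.
Derivatives of the ansatz:
  u_tt = 0
  u_xx = 0
  u_x = A t
Term by term:
  3/2·u·u_tt = 0
  -3·u·u_xx = 0
  u·u_x = A^{2} t^{2} x
So the left-hand side equals
  A^{2} t^{2} x
This must equal f(x, t) = t^{2} x identically.
Matching coefficients of the independent functions:
  [t^{2} x]:  A^{2} = 1
These equations allow (A) = (-1) or (1).
Impose the point condition(s):
  u(1, 1) = 1  ⟹  A = 1
Only A = 1 satisfies everything.
Hence u(x, t) = t x.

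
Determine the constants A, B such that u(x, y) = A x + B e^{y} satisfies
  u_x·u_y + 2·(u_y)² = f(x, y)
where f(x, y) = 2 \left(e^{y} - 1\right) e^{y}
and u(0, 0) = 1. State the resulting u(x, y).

Substitute the ansatz u = A x + B e^{y} into the left-hand side.
Derivatives of the ansatz:
  u_x = A
  u_y = B e^{y}
Term by term:
  u_x·u_y = A B e^{y}
  2·(u_y)² = 2 B^{2} e^{2 y}
So the left-hand side equals
  A B e^{y} + 2 B^{2} e^{2 y}
This must equal f(x, y) = 2 \left(e^{y} - 1\right) e^{y} identically.
Matching coefficients of the independent functions:
  [e^{y}]:  A B = -2
  [e^{2 y}]:  2 B^{2} = 2
These equations allow (A, B) = (-2, 1) or (2, -1).
Impose the point condition(s):
  u(0, 0) = 1  ⟹  B = 1
Only A = -2, B = 1 satisfies everything.
Hence u(x, y) = - 2 x + e^{y}.

Answer: u(x, y) = - 2 x + e^{y}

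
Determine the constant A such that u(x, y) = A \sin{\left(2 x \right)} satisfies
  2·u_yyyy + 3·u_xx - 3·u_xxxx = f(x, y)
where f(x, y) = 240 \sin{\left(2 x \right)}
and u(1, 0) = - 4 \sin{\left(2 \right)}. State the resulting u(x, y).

Substitute the ansatz u = A \sin{\left(2 x \right)} into the left-hand side.
Derivatives of the ansatz:
  u_yyyy = 0
  u_xx = - 4 A \sin{\left(2 x \right)}
  u_xxxx = 16 A \sin{\left(2 x \right)}
Term by term:
  2·u_yyyy = 0
  3·u_xx = - 12 A \sin{\left(2 x \right)}
  -3·u_xxxx = - 48 A \sin{\left(2 x \right)}
So the left-hand side equals
  - 60 A \sin{\left(2 x \right)}
This must equal f(x, y) = 240 \sin{\left(2 x \right)} identically.
Matching coefficients of the independent functions:
  [\sin{\left(2 x \right)}]:  - 60 A = 240
Solving: A = -4.
Check against the point condition:
  u(1, 0) = - 4 \sin{\left(2 \right)}  ⟹  A \sin{\left(2 \right)} = - 4 \sin{\left(2 \right)}  ✓
Hence u(x, y) = - 4 \sin{\left(2 x \right)}.

Answer: u(x, y) = - 4 \sin{\left(2 x \right)}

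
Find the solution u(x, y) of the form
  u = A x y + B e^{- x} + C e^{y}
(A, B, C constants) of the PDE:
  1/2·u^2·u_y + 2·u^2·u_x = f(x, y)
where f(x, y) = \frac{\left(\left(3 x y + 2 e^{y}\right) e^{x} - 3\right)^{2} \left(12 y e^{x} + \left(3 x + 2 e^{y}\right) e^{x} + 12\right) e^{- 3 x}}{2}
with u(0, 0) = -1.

Substitute the ansatz u = A x y + B e^{- x} + C e^{y} into the left-hand side.
Derivatives of the ansatz:
  u_y = A x + C e^{y}
  u_x = A y - B e^{- x}
Term by term:
  1/2·u^2·u_y = \frac{A^{3} x^{3} y^{2}}{2} + A^{2} B x^{2} y e^{- x} + \frac{A^{2} C x^{2} y^{2} e^{y}}{2} + A^{2} C x^{2} y e^{y} + \frac{A B^{2} x e^{- 2 x}}{2} + A B C x y e^{- x} e^{y} + A B C x e^{- x} e^{y} + A C^{2} x y e^{2 y} + \frac{A C^{2} x e^{2 y}}{2} + \frac{B^{2} C e^{- 2 x} e^{y}}{2} + B C^{2} e^{- x} e^{2 y} + \frac{C^{3} e^{3 y}}{2}
  2·u^2·u_x = 2 A^{3} x^{2} y^{3} - 2 A^{2} B x^{2} y^{2} e^{- x} + 4 A^{2} B x y^{2} e^{- x} + 4 A^{2} C x y^{2} e^{y} - 4 A B^{2} x y e^{- 2 x} + 2 A B^{2} y e^{- 2 x} - 4 A B C x y e^{- x} e^{y} + 4 A B C y e^{- x} e^{y} + 2 A C^{2} y e^{2 y} - 2 B^{3} e^{- 3 x} - 4 B^{2} C e^{- 2 x} e^{y} - 2 B C^{2} e^{- x} e^{2 y}
So the left-hand side equals
  \frac{A^{3} x^{3} y^{2}}{2} + 2 A^{3} x^{2} y^{3} - 2 A^{2} B x^{2} y^{2} e^{- x} + A^{2} B x^{2} y e^{- x} + 4 A^{2} B x y^{2} e^{- x} + \frac{A^{2} C x^{2} y^{2} e^{y}}{2} + A^{2} C x^{2} y e^{y} + 4 A^{2} C x y^{2} e^{y} - 4 A B^{2} x y e^{- 2 x} + \frac{A B^{2} x e^{- 2 x}}{2} + 2 A B^{2} y e^{- 2 x} - 3 A B C x y e^{- x} e^{y} + A B C x e^{- x} e^{y} + 4 A B C y e^{- x} e^{y} + A C^{2} x y e^{2 y} + \frac{A C^{2} x e^{2 y}}{2} + 2 A C^{2} y e^{2 y} - 2 B^{3} e^{- 3 x} - \frac{7 B^{2} C e^{- 2 x} e^{y}}{2} - B C^{2} e^{- x} e^{2 y} + \frac{C^{3} e^{3 y}}{2}
This must equal f(x, y) identically; expanded, f = \frac{27 x^{3} y^{2}}{2} + 54 x^{2} y^{3} + 9 x^{2} y^{2} e^{y} + 54 x^{2} y^{2} e^{- x} + 18 x^{2} y e^{y} - 27 x^{2} y e^{- x} + 72 x y^{2} e^{y} - 108 x y^{2} e^{- x} + 12 x y e^{2 y} + 54 x y e^{- x} e^{y} - 108 x y e^{- 2 x} + 6 x e^{2 y} - 18 x e^{- x} e^{y} + \frac{27 x e^{- 2 x}}{2} + 24 y e^{2 y} - 72 y e^{- x} e^{y} + 54 y e^{- 2 x} + 4 e^{3 y} + 12 e^{- x} e^{2 y} - 63 e^{- 2 x} e^{y} + 54 e^{- 3 x}.
Matching coefficients of the independent functions:
(each divided by its leading coefficient; functions giving the same equation are listed together)
  [x e^{- 2 x}, y e^{- 2 x}, x y e^{- 2 x}]:  A B^{2} - 27 = 0
  [x e^{2 y}, y e^{2 y}, x y e^{2 y}]:  A C^{2} - 12 = 0
  [x^{2} y^{3}, x^{3} y^{2}]:  A^{3} - 27 = 0
  [e^{- 2 x} e^{y}]:  B^{2} C - 18 = 0
  [e^{- x} e^{2 y}]:  B C^{2} + 12 = 0
  [x y^{2} e^{- x}, x^{2} y e^{- x}, x^{2} y^{2} e^{- x}]:  A^{2} B + 27 = 0
  [x y^{2} e^{y}, x^{2} y e^{y}, x^{2} y^{2} e^{y}]:  A^{2} C - 18 = 0
  [x e^{- x} e^{y}, y e^{- x} e^{y}, x y e^{- x} e^{y}]:  A B C + 18 = 0
  [e^{- 3 x}]:  B^{3} + 27 = 0
  [e^{3 y}]:  C^{3} - 8 = 0
Solving: A = 3, B = -3, C = 2.
Check against the point condition:
  u(0, 0) = -1  ⟹  B + C = -1  ✓
Hence u(x, y) = 3 x y + 2 e^{y} - 3 e^{- x}.

Answer: u(x, y) = 3 x y + 2 e^{y} - 3 e^{- x}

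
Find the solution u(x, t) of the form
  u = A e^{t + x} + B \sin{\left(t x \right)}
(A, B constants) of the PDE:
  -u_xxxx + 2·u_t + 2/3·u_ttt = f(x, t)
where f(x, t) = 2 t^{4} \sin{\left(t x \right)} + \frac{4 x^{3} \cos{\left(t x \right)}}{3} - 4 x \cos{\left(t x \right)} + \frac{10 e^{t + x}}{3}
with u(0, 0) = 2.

Substitute the ansatz u = A e^{t + x} + B \sin{\left(t x \right)} into the left-hand side.
Derivatives of the ansatz:
  u_xxxx = A e^{t} e^{x} + B t^{4} \sin{\left(t x \right)}
  u_t = A e^{t} e^{x} + B x \cos{\left(t x \right)}
  u_ttt = A e^{t} e^{x} - B x^{3} \cos{\left(t x \right)}
Term by term:
  -u_xxxx = - A e^{t} e^{x} - B t^{4} \sin{\left(t x \right)}
  2·u_t = 2 A e^{t} e^{x} + 2 B x \cos{\left(t x \right)}
  2/3·u_ttt = \frac{2 A e^{t} e^{x}}{3} - \frac{2 B x^{3} \cos{\left(t x \right)}}{3}
So the left-hand side equals
  \frac{5 A e^{t} e^{x}}{3} - B t^{4} \sin{\left(t x \right)} - \frac{2 B x^{3} \cos{\left(t x \right)}}{3} + 2 B x \cos{\left(t x \right)}
This must equal f(x, t) identically; expanded, f = 2 t^{4} \sin{\left(t x \right)} + \frac{4 x^{3} \cos{\left(t x \right)}}{3} - 4 x \cos{\left(t x \right)} + \frac{10 e^{t} e^{x}}{3}.
Matching coefficients of the independent functions:
  [t^{4} \sin{\left(t x \right)}]:  - B = 2
  [x \cos{\left(t x \right)}]:  2 B = -4
  [x^{3} \cos{\left(t x \right)}]:  - \frac{2 B}{3} = \frac{4}{3}
  [e^{t} e^{x}]:  \frac{5 A}{3} = \frac{10}{3}
Solving: A = 2, B = -2.
Check against the point condition:
  u(0, 0) = 2  ⟹  A = 2  ✓
Hence u(x, t) = 2 e^{t + x} - 2 \sin{\left(t x \right)}.

Answer: u(x, t) = 2 e^{t + x} - 2 \sin{\left(t x \right)}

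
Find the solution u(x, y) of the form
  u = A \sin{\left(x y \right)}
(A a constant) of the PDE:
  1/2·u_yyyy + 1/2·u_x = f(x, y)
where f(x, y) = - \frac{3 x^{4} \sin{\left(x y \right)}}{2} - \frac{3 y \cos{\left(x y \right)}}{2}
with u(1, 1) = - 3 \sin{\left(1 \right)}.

Answer: u(x, y) = - 3 \sin{\left(x y \right)}

Derivation:
Substitute the ansatz u = A \sin{\left(x y \right)} into the left-hand side.
Derivatives of the ansatz:
  u_yyyy = A x^{4} \sin{\left(x y \right)}
  u_x = A y \cos{\left(x y \right)}
Term by term:
  1/2·u_yyyy = \frac{A x^{4} \sin{\left(x y \right)}}{2}
  1/2·u_x = \frac{A y \cos{\left(x y \right)}}{2}
So the left-hand side equals
  \frac{A x^{4} \sin{\left(x y \right)}}{2} + \frac{A y \cos{\left(x y \right)}}{2}
This must equal f(x, y) = - \frac{3 x^{4} \sin{\left(x y \right)}}{2} - \frac{3 y \cos{\left(x y \right)}}{2} identically.
Matching coefficients of the independent functions:
  [x^{4} \sin{\left(x y \right)}, y \cos{\left(x y \right)}]:  \frac{A}{2} = - \frac{3}{2}
Solving: A = -3.
Check against the point condition:
  u(1, 1) = - 3 \sin{\left(1 \right)}  ⟹  A \sin{\left(1 \right)} = - 3 \sin{\left(1 \right)}  ✓
Hence u(x, y) = - 3 \sin{\left(x y \right)}.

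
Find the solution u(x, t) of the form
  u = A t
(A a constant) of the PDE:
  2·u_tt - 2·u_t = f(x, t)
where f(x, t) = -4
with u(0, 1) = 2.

Substitute the ansatz u = A t into the left-hand side.
Derivatives of the ansatz:
  u_tt = 0
  u_t = A
Term by term:
  2·u_tt = 0
  -2·u_t = - 2 A
So the left-hand side equals
  - 2 A
This must equal f(x, t) = -4 identically.
Matching coefficients of the independent functions:
  [constant term]:  - 2 A = -4
Solving: A = 2.
Check against the point condition:
  u(0, 1) = 2  ⟹  A = 2  ✓
Hence u(x, t) = 2 t.

Answer: u(x, t) = 2 t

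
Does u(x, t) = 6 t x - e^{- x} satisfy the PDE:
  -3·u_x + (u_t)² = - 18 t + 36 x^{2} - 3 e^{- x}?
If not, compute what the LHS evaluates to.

Answer: Yes

Derivation:
Evaluate each term of the left-hand side for u = 6 t x - e^{- x}.
Derivatives:
  u_x = 6 t + e^{- x}
  u_t = 6 x
Terms:
  -3·u_x = - 18 t - 3 e^{- x}
  (u_t)² = 36 x^{2}
Sum: LHS = - 18 t + 36 x^{2} - 3 e^{- x}
This is exactly the given right-hand side, so u is a solution.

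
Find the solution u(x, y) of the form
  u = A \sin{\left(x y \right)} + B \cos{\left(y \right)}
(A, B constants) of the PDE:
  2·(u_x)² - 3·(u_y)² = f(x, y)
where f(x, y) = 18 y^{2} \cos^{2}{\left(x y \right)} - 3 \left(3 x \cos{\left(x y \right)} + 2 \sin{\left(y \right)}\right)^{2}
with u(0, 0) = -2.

Answer: u(x, y) = 3 \sin{\left(x y \right)} - 2 \cos{\left(y \right)}

Derivation:
Substitute the ansatz u = A \sin{\left(x y \right)} + B \cos{\left(y \right)} into the left-hand side.
Derivatives of the ansatz:
  u_x = A y \cos{\left(x y \right)}
  u_y = A x \cos{\left(x y \right)} - B \sin{\left(y \right)}
Term by term:
  2·(u_x)² = 2 A^{2} y^{2} \cos^{2}{\left(x y \right)}
  -3·(u_y)² = - 3 A^{2} x^{2} \cos^{2}{\left(x y \right)} + 6 A B x \sin{\left(y \right)} \cos{\left(x y \right)} - 3 B^{2} \sin^{2}{\left(y \right)}
So the left-hand side equals
  - 3 A^{2} x^{2} \cos^{2}{\left(x y \right)} + 2 A^{2} y^{2} \cos^{2}{\left(x y \right)} + 6 A B x \sin{\left(y \right)} \cos{\left(x y \right)} - 3 B^{2} \sin^{2}{\left(y \right)}
This must equal f(x, y) identically; expanded, f = - 27 x^{2} \cos^{2}{\left(x y \right)} - 36 x \sin{\left(y \right)} \cos{\left(x y \right)} + 18 y^{2} \cos^{2}{\left(x y \right)} - 12 \sin^{2}{\left(y \right)}.
Matching coefficients of the independent functions:
  [x^{2} \cos^{2}{\left(x y \right)}]:  - 3 A^{2} = -27
  [y^{2} \cos^{2}{\left(x y \right)}]:  2 A^{2} = 18
  [x \sin{\left(y \right)} \cos{\left(x y \right)}]:  6 A B = -36
  [\sin^{2}{\left(y \right)}]:  - 3 B^{2} = -12
These equations allow (A, B) = (-3, 2) or (3, -2).
Impose the point condition(s):
  u(0, 0) = -2  ⟹  B = -2
Only A = 3, B = -2 satisfies everything.
Hence u(x, y) = 3 \sin{\left(x y \right)} - 2 \cos{\left(y \right)}.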